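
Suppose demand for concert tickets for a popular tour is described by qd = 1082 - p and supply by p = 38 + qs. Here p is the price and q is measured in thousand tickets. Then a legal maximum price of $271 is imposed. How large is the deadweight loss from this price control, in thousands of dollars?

83521

Rearranging supply gives qs = p - 38. Equilibrium: 1082 - p = p - 38, so 1120 = 2p and p* = 560, q* = 522.
Since 271 < 560, the ceiling is binding.
At p = 271: qd = 1082 - 271 = 811 and qs = 271 - 38 = 233.
Quantity traded falls to 233. At q = 233 the demand price is 1082 - 233 = 849 and the supply price is 38 + 233 = 271.
Deadweight loss = ½ · (849 - 271) · (522 - 233) = ½ · 578 · 289 = 83521.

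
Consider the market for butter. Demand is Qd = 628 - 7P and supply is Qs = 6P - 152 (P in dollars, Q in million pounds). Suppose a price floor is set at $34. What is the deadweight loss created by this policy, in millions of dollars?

Equilibrium: 628 - 7P = 6P - 152, so 780 = 13P and P* = 60, Q* = 208.
Since 34 is below P* = 60, the floor does not bind and the free-market outcome prevails.
Since the control does not bind, no trades are prevented and deadweight loss is zero.

0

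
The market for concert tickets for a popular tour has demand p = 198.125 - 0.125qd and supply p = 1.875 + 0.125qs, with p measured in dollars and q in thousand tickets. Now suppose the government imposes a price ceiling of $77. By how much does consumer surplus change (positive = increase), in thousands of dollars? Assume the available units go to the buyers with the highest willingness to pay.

Rearranging demand gives qd = 1585 - 8p; rearranging supply gives qs = 8p - 15. Equilibrium: 1585 - 8p = 8p - 15, so 1600 = 16p and p* = 100, q* = 785.
Since 77 < 100, the ceiling is binding.
At p = 77: qd = 1585 - 8·77 = 969 and qs = 8·77 - 15 = 601.
Consumer surplus without the control is ½ · (198.125 - 100) · 785 = 38514.0625.
With the ceiling, 601 units are sold at 77 (assume they go to the highest-value buyers). The demand price at q = 601 is 123, so CS = ½ · [(198.125 - 77) + (123 - 77)] · 601 = 50221.0625.
Change in consumer surplus = 50221.0625 - 38514.0625 = 11707.

11707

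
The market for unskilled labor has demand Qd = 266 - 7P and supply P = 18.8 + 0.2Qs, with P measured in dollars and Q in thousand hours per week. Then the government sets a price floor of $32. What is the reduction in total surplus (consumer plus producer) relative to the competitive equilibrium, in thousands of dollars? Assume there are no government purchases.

Rearranging supply gives Qs = 5P - 94. In a free market, 266 - 7P = 5P - 94 gives the equilibrium P* = 30, Q* = 56.
Since 32 > 30, the floor is binding.
At P = 32: Qd = 266 - 7·32 = 42 and Qs = 5·32 - 94 = 66.
Quantity traded falls to 42. At Q = 42 the demand price is (266 - 42)/7 = 32 and the supply price is (94 + 42)/5 = 27.2.
Deadweight loss = ½ · (32 - 27.2) · (56 - 42) = ½ · 4.8 · 14 = 33.6.

33.6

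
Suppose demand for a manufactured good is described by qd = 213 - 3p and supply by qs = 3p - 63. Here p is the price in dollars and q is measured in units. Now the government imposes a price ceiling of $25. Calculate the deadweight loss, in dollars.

Setting quantity demanded equal to quantity supplied, 213 - 3p = 3p - 63, gives p* = 46 and q* = 75.
Because the ceiling (25) lies below the market-clearing price, it is binding.
At p = 25: qd = 213 - 3·25 = 138 and qs = 3·25 - 63 = 12.
Quantity traded falls to 12. At q = 12 the demand price is (213 - 12)/3 = 67 and the supply price is (63 + 12)/3 = 25.
Deadweight loss = ½ · (67 - 25) · (75 - 12) = ½ · 42 · 63 = 1323.

1323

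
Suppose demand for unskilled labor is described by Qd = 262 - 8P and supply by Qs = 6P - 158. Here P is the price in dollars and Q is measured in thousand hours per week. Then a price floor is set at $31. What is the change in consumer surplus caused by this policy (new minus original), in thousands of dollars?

Setting quantity demanded equal to quantity supplied, 262 - 8P = 6P - 158, gives P* = 30 and Q* = 22.
Since 31 > 30, the floor is binding.
At P = 31: Qd = 262 - 8·31 = 14 and Qs = 6·31 - 158 = 28.
Consumer surplus without the control is ½ · (32.75 - 30) · 22 = 30.25.
With the floor, consumers buy 14 units at 31, so CS = ½ · (32.75 - 31) · 14 = 12.25.
Change in consumer surplus = 12.25 - 30.25 = -18.

-18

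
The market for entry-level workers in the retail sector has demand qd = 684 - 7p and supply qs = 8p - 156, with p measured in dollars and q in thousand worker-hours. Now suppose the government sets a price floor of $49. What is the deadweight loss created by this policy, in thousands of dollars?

0

Without the control the market clears where 684 - 7p = 8p - 156, i.e. p* = 56 and q* = 292.
Since 49 is below p* = 56, the floor does not bind and the free-market outcome prevails.
Since the control does not bind, no trades are prevented and deadweight loss is zero.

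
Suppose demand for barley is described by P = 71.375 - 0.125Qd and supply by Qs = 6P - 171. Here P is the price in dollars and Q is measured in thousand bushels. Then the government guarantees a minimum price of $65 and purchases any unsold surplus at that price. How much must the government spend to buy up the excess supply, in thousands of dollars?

Rearranging demand gives Qd = 571 - 8P. Equilibrium: 571 - 8P = 6P - 171, so 742 = 14P and P* = 53, Q* = 147.
Because the floor (65) lies above the market-clearing price, it is binding.
At P = 65: Qd = 571 - 8·65 = 51 and Qs = 6·65 - 171 = 219.
Surplus = Qs - Qd = 168.
Government expenditure = surplus × support price = 168 × 65 = 10920.

10920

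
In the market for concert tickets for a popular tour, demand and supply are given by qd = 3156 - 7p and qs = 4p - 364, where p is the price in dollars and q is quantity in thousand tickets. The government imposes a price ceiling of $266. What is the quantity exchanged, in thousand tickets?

700

In a free market, 3156 - 7p = 4p - 364 gives the equilibrium p* = 320, q* = 916.
Since 266 < 320, the ceiling is binding.
At p = 266: qd = 3156 - 7·266 = 1294 and qs = 4·266 - 364 = 700.
The quantity actually transacted is the short side, supply: 700.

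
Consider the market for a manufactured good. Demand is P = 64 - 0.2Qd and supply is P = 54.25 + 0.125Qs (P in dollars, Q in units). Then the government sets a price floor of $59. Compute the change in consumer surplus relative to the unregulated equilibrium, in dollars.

-27.5

Rearranging demand gives Qd = 320 - 5P; rearranging supply gives Qs = 8P - 434. Without the control the market clears where 320 - 5P = 8P - 434, i.e. P* = 58 and Q* = 30.
Because the floor (59) lies above the market-clearing price, it is binding.
At P = 59: Qd = 320 - 5·59 = 25 and Qs = 8·59 - 434 = 38.
Consumer surplus without the control is ½ · (64 - 58) · 30 = 90.
With the floor, consumers buy 25 units at 59, so CS = ½ · (64 - 59) · 25 = 62.5.
Change in consumer surplus = 62.5 - 90 = -27.5.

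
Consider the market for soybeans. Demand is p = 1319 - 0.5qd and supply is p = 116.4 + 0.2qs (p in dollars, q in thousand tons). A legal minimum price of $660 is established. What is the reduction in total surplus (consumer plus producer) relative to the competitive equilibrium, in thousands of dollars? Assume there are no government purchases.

56000

Rearranging demand gives qd = 2638 - 2p; rearranging supply gives qs = 5p - 582. Without the control the market clears where 2638 - 2p = 5p - 582, i.e. p* = 460 and q* = 1718.
Because the floor (660) lies above the market-clearing price, it is binding.
At p = 660: qd = 2638 - 2·660 = 1318 and qs = 5·660 - 582 = 2718.
Quantity traded falls to 1318. At q = 1318 the demand price is (2638 - 1318)/2 = 660 and the supply price is (582 + 1318)/5 = 380.
Deadweight loss = ½ · (660 - 380) · (1718 - 1318) = ½ · 280 · 400 = 56000.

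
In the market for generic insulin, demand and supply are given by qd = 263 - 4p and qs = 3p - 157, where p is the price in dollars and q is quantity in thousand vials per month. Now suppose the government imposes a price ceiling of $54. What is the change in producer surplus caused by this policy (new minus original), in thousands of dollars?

In a free market, 263 - 4p = 3p - 157 gives the equilibrium p* = 60, q* = 23.
Since 54 < 60, the ceiling is binding.
At p = 54: qd = 263 - 4·54 = 47 and qs = 3·54 - 157 = 5.
Producer surplus without the control is ½ · (60 - 157/3) · 23 = 529/6.
With the ceiling, producers sell 5 units at 54, so PS = ½ · (54 - 157/3) · 5 = 25/6.
Change in producer surplus = 25/6 - 529/6 = -84.

-84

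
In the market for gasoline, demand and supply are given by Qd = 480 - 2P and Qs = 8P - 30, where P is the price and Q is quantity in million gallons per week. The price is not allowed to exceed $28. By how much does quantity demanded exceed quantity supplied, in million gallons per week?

230

Without the control the market clears where 480 - 2P = 8P - 30, i.e. P* = 51 and Q* = 378.
The ceiling of 28 is below the equilibrium price 51, so it binds.
At P = 28: Qd = 480 - 2·28 = 424 and Qs = 8·28 - 30 = 194.
Shortage = Qd - Qs = 424 - 194 = 230.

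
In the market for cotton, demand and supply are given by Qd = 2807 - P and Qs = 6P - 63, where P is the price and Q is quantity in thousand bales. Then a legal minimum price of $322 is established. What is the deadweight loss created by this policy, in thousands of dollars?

0

Without the control the market clears where 2807 - P = 6P - 63, i.e. P* = 410 and Q* = 2397.
Since 322 is below P* = 410, the floor does not bind and the free-market outcome prevails.
Since the control does not bind, no trades are prevented and deadweight loss is zero.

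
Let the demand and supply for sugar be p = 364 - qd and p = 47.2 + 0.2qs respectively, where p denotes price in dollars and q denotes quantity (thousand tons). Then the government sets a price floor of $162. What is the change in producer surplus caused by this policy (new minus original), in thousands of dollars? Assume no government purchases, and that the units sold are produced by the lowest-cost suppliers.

Rearranging demand gives qd = 364 - p; rearranging supply gives qs = 5p - 236. Setting quantity demanded equal to quantity supplied, 364 - p = 5p - 236, gives p* = 100 and q* = 264.
Because the floor (162) lies above the market-clearing price, it is binding.
At p = 162: qd = 364 - 162 = 202 and qs = 5·162 - 236 = 574.
Producer surplus without the control is ½ · (100 - 47.2) · 264 = 6969.6.
With the floor, 202 units are sold at 162. The supply price at q = 202 is 87.6, so PS = ½ · [(162 - 47.2) + (162 - 87.6)] · 202 = 19109.2.
Change in producer surplus = 19109.2 - 6969.6 = 12139.6.

12139.6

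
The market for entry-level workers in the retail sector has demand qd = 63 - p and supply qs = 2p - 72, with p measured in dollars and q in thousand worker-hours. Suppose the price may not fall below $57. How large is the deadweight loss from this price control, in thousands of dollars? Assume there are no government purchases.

108

Without the control the market clears where 63 - p = 2p - 72, i.e. p* = 45 and q* = 18.
Since 57 > 45, the floor is binding.
At p = 57: qd = 63 - 57 = 6 and qs = 2·57 - 72 = 42.
Quantity traded falls to 6. At q = 6 the demand price is 63 - 6 = 57 and the supply price is (72 + 6)/2 = 39.
Deadweight loss = ½ · (57 - 39) · (18 - 6) = ½ · 18 · 12 = 108.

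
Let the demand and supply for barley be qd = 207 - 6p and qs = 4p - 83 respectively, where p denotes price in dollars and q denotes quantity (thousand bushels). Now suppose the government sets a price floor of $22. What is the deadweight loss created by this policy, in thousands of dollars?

0

In a free market, 207 - 6p = 4p - 83 gives the equilibrium p* = 29, q* = 33.
Since 22 is below p* = 29, the floor does not bind and the free-market outcome prevails.
Since the control does not bind, no trades are prevented and deadweight loss is zero.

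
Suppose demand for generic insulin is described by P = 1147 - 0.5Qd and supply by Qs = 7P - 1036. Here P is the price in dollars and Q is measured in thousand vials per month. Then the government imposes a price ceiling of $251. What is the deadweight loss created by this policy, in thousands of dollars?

Rearranging demand gives Qd = 2294 - 2P. Without the control the market clears where 2294 - 2P = 7P - 1036, i.e. P* = 370 and Q* = 1554.
Because the ceiling (251) lies below the market-clearing price, it is binding.
At P = 251: Qd = 2294 - 2·251 = 1792 and Qs = 7·251 - 1036 = 721.
Quantity traded falls to 721. At Q = 721 the demand price is (2294 - 721)/2 = 786.5 and the supply price is (1036 + 721)/7 = 251.
Deadweight loss = ½ · (786.5 - 251) · (1554 - 721) = ½ · 535.5 · 833 = 223035.75.

223035.75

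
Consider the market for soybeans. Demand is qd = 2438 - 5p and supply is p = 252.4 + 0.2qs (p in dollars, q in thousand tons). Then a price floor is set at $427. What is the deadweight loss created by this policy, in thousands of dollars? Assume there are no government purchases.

Rearranging supply gives qs = 5p - 1262. In a free market, 2438 - 5p = 5p - 1262 gives the equilibrium p* = 370, q* = 588.
Since 427 > 370, the floor is binding.
At p = 427: qd = 2438 - 5·427 = 303 and qs = 5·427 - 1262 = 873.
Quantity traded falls to 303. At q = 303 the demand price is (2438 - 303)/5 = 427 and the supply price is (1262 + 303)/5 = 313.
Deadweight loss = ½ · (427 - 313) · (588 - 303) = ½ · 114 · 285 = 16245.

16245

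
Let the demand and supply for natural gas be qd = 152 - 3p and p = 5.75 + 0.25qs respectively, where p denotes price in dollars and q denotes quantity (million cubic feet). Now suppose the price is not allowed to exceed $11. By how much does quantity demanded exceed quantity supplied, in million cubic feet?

98

Rearranging supply gives qs = 4p - 23. Without the control the market clears where 152 - 3p = 4p - 23, i.e. p* = 25 and q* = 77.
Since 11 < 25, the ceiling is binding.
At p = 11: qd = 152 - 3·11 = 119 and qs = 4·11 - 23 = 21.
Shortage = qd - qs = 119 - 21 = 98.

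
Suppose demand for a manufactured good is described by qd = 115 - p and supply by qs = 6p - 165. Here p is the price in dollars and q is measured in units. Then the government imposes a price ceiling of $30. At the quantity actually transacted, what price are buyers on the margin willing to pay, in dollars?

100

Equilibrium: 115 - p = 6p - 165, so 280 = 7p and p* = 40, q* = 75.
The ceiling of 30 is below the equilibrium price 40, so it binds.
At p = 30: qd = 115 - 30 = 85 and qs = 6·30 - 165 = 15.
Only 15 units reach the market. On the demand curve, the marginal buyer's willingness to pay at q = 15 is (115 - 15) = 100.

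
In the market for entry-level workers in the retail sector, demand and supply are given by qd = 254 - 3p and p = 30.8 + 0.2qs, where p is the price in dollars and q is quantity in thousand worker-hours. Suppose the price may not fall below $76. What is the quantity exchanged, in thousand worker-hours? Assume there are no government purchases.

26

Rearranging supply gives qs = 5p - 154. In a free market, 254 - 3p = 5p - 154 gives the equilibrium p* = 51, q* = 101.
Since 76 > 51, the floor is binding.
At p = 76: qd = 254 - 3·76 = 26 and qs = 5·76 - 154 = 226.
The quantity actually transacted is the short side, demand: 26.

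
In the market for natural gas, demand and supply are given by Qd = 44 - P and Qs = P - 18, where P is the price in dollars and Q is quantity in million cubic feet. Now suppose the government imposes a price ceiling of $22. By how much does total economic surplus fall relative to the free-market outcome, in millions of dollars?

81

Equilibrium: 44 - P = P - 18, so 62 = 2P and P* = 31, Q* = 13.
Because the ceiling (22) lies below the market-clearing price, it is binding.
At P = 22: Qd = 44 - 22 = 22 and Qs = 22 - 18 = 4.
Quantity traded falls to 4. At Q = 4 the demand price is 44 - 4 = 40 and the supply price is 18 + 4 = 22.
Deadweight loss = ½ · (40 - 22) · (13 - 4) = ½ · 18 · 9 = 81.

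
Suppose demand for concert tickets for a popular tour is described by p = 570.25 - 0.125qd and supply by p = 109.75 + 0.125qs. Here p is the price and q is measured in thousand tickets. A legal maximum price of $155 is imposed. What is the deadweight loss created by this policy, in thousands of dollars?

273800

Rearranging demand gives qd = 4562 - 8p; rearranging supply gives qs = 8p - 878. Setting quantity demanded equal to quantity supplied, 4562 - 8p = 8p - 878, gives p* = 340 and q* = 1842.
The ceiling of 155 is below the equilibrium price 340, so it binds.
At p = 155: qd = 4562 - 8·155 = 3322 and qs = 8·155 - 878 = 362.
Quantity traded falls to 362. At q = 362 the demand price is (4562 - 362)/8 = 525 and the supply price is (878 + 362)/8 = 155.
Deadweight loss = ½ · (525 - 155) · (1842 - 362) = ½ · 370 · 1480 = 273800.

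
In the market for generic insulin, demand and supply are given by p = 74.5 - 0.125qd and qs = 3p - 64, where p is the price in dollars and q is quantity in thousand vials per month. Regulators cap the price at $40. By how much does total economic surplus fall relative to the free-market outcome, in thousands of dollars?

825

Rearranging demand gives qd = 596 - 8p. In a free market, 596 - 8p = 3p - 64 gives the equilibrium p* = 60, q* = 116.
Since 40 < 60, the ceiling is binding.
At p = 40: qd = 596 - 8·40 = 276 and qs = 3·40 - 64 = 56.
Quantity traded falls to 56. At q = 56 the demand price is (596 - 56)/8 = 67.5 and the supply price is (64 + 56)/3 = 40.
Deadweight loss = ½ · (67.5 - 40) · (116 - 56) = ½ · 27.5 · 60 = 825.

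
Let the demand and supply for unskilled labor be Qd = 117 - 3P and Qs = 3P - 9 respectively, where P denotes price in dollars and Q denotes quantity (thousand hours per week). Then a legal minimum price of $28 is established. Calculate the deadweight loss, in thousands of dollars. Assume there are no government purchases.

Without the control the market clears where 117 - 3P = 3P - 9, i.e. P* = 21 and Q* = 54.
The floor of 28 is above the equilibrium price 21, so it binds.
At P = 28: Qd = 117 - 3·28 = 33 and Qs = 3·28 - 9 = 75.
Quantity traded falls to 33. At Q = 33 the demand price is (117 - 33)/3 = 28 and the supply price is (9 + 33)/3 = 14.
Deadweight loss = ½ · (28 - 14) · (54 - 33) = ½ · 14 · 21 = 147.

147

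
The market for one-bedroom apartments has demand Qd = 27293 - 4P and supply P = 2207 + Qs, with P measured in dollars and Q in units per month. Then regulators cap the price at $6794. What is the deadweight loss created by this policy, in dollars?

0

Rearranging supply gives Qs = P - 2207. Without the control the market clears where 27293 - 4P = P - 2207, i.e. P* = 5900 and Q* = 3693.
Since 6794 is above P* = 5900, the ceiling does not bind and the free-market outcome prevails.
Since the control does not bind, no trades are prevented and deadweight loss is zero.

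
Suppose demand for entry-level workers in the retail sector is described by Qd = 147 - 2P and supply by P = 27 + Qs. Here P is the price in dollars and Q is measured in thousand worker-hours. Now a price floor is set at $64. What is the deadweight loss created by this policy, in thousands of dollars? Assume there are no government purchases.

Rearranging supply gives Qs = P - 27. Setting quantity demanded equal to quantity supplied, 147 - 2P = P - 27, gives P* = 58 and Q* = 31.
The floor of 64 is above the equilibrium price 58, so it binds.
At P = 64: Qd = 147 - 2·64 = 19 and Qs = 64 - 27 = 37.
Quantity traded falls to 19. At Q = 19 the demand price is (147 - 19)/2 = 64 and the supply price is 27 + 19 = 46.
Deadweight loss = ½ · (64 - 46) · (31 - 19) = ½ · 18 · 12 = 108.

108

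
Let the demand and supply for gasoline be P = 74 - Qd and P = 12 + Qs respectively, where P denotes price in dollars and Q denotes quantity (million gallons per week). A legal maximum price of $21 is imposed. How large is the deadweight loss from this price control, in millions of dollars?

Rearranging demand gives Qd = 74 - P; rearranging supply gives Qs = P - 12. Equilibrium: 74 - P = P - 12, so 86 = 2P and P* = 43, Q* = 31.
Because the ceiling (21) lies below the market-clearing price, it is binding.
At P = 21: Qd = 74 - 21 = 53 and Qs = 21 - 12 = 9.
Quantity traded falls to 9. At Q = 9 the demand price is 74 - 9 = 65 and the supply price is 12 + 9 = 21.
Deadweight loss = ½ · (65 - 21) · (31 - 9) = ½ · 44 · 22 = 484.

484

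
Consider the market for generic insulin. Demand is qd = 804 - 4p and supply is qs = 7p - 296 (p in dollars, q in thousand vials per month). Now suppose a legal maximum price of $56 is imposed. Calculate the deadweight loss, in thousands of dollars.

18634

Equilibrium: 804 - 4p = 7p - 296, so 1100 = 11p and p* = 100, q* = 404.
The ceiling of 56 is below the equilibrium price 100, so it binds.
At p = 56: qd = 804 - 4·56 = 580 and qs = 7·56 - 296 = 96.
Quantity traded falls to 96. At q = 96 the demand price is (804 - 96)/4 = 177 and the supply price is (296 + 96)/7 = 56.
Deadweight loss = ½ · (177 - 56) · (404 - 96) = ½ · 121 · 308 = 18634.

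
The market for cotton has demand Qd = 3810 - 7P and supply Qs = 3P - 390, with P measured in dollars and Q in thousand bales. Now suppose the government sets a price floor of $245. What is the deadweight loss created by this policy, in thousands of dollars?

0

Setting quantity demanded equal to quantity supplied, 3810 - 7P = 3P - 390, gives P* = 420 and Q* = 870.
The floor of 245 is below the equilibrium price 420, so it is not binding; the market clears at P* = 420, Q* = 870.
Since the control does not bind, no trades are prevented and deadweight loss is zero.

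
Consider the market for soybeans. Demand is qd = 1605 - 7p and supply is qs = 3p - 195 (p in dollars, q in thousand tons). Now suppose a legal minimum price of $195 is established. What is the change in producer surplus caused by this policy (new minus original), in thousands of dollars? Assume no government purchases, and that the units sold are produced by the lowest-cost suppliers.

In a free market, 1605 - 7p = 3p - 195 gives the equilibrium p* = 180, q* = 345.
Because the floor (195) lies above the market-clearing price, it is binding.
At p = 195: qd = 1605 - 7·195 = 240 and qs = 3·195 - 195 = 390.
Producer surplus without the control is ½ · (180 - 65) · 345 = 19837.5.
With the floor, 240 units are sold at 195. The supply price at q = 240 is 145, so PS = ½ · [(195 - 65) + (195 - 145)] · 240 = 21600.
Change in producer surplus = 21600 - 19837.5 = 1762.5.

1762.5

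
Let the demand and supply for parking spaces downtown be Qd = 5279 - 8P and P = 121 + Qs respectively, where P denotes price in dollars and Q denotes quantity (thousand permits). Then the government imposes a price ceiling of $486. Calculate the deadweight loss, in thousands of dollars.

7310.25

Rearranging supply gives Qs = P - 121. Without the control the market clears where 5279 - 8P = P - 121, i.e. P* = 600 and Q* = 479.
The ceiling of 486 is below the equilibrium price 600, so it binds.
At P = 486: Qd = 5279 - 8·486 = 1391 and Qs = 486 - 121 = 365.
Quantity traded falls to 365. At Q = 365 the demand price is (5279 - 365)/8 = 614.25 and the supply price is 121 + 365 = 486.
Deadweight loss = ½ · (614.25 - 486) · (479 - 365) = ½ · 128.25 · 114 = 7310.25.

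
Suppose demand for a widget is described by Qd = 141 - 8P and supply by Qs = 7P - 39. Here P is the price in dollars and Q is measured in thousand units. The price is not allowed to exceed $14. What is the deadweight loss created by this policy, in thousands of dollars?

0

In a free market, 141 - 8P = 7P - 39 gives the equilibrium P* = 12, Q* = 45.
The ceiling of 14 is above the equilibrium price 12, so it is not binding; the market clears at P* = 12, Q* = 45.
Since the control does not bind, no trades are prevented and deadweight loss is zero.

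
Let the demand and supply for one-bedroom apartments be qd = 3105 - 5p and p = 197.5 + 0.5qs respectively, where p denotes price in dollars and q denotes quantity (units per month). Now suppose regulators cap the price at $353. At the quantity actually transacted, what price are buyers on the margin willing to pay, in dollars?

558.8

Rearranging supply gives qs = 2p - 395. Equilibrium: 3105 - 5p = 2p - 395, so 3500 = 7p and p* = 500, q* = 605.
Because the ceiling (353) lies below the market-clearing price, it is binding.
At p = 353: qd = 3105 - 5·353 = 1340 and qs = 2·353 - 395 = 311.
Only 311 units reach the market. On the demand curve, the marginal buyer's willingness to pay at q = 311 is (3105 - 311)/5 = 558.8.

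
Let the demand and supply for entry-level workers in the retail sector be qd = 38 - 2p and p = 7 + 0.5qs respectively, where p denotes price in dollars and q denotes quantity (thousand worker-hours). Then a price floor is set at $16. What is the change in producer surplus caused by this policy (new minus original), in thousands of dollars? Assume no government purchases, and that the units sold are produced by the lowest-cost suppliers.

Rearranging supply gives qs = 2p - 14. Setting quantity demanded equal to quantity supplied, 38 - 2p = 2p - 14, gives p* = 13 and q* = 12.
Since 16 > 13, the floor is binding.
At p = 16: qd = 38 - 2·16 = 6 and qs = 2·16 - 14 = 18.
Producer surplus without the control is ½ · (13 - 7) · 12 = 36.
With the floor, 6 units are sold at 16. The supply price at q = 6 is 10, so PS = ½ · [(16 - 7) + (16 - 10)] · 6 = 45.
Change in producer surplus = 45 - 36 = 9.

9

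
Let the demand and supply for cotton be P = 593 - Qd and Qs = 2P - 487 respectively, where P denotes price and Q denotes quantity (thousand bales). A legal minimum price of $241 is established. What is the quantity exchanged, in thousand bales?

233

Rearranging demand gives Qd = 593 - P. Equilibrium: 593 - P = 2P - 487, so 1080 = 3P and P* = 360, Q* = 233.
Since 241 is below P* = 360, the floor does not bind and the free-market outcome prevails.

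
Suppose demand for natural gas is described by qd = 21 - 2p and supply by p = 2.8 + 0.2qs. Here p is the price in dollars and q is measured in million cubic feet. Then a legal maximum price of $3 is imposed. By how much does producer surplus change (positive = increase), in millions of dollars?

Rearranging supply gives qs = 5p - 14. Without the control the market clears where 21 - 2p = 5p - 14, i.e. p* = 5 and q* = 11.
The ceiling of 3 is below the equilibrium price 5, so it binds.
At p = 3: qd = 21 - 2·3 = 15 and qs = 5·3 - 14 = 1.
Producer surplus without the control is ½ · (5 - 2.8) · 11 = 12.1.
With the ceiling, producers sell 1 units at 3, so PS = ½ · (3 - 2.8) · 1 = 0.1.
Change in producer surplus = 0.1 - 12.1 = -12.

-12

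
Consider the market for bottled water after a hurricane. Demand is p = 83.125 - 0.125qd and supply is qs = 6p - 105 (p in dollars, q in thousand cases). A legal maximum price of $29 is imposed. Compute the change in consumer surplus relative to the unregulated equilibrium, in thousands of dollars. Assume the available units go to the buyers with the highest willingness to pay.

Rearranging demand gives qd = 665 - 8p. In a free market, 665 - 8p = 6p - 105 gives the equilibrium p* = 55, q* = 225.
Because the ceiling (29) lies below the market-clearing price, it is binding.
At p = 29: qd = 665 - 8·29 = 433 and qs = 6·29 - 105 = 69.
Consumer surplus without the control is ½ · (83.125 - 55) · 225 = 3164.0625.
With the ceiling, 69 units are sold at 29 (assume they go to the highest-value buyers). The demand price at q = 69 is 74.5, so CS = ½ · [(83.125 - 29) + (74.5 - 29)] · 69 = 3437.0625.
Change in consumer surplus = 3437.0625 - 3164.0625 = 273.

273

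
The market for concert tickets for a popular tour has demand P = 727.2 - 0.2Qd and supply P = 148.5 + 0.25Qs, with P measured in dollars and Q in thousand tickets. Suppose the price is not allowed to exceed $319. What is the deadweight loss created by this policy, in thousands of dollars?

82083.6

Rearranging demand gives Qd = 3636 - 5P; rearranging supply gives Qs = 4P - 594. Equilibrium: 3636 - 5P = 4P - 594, so 4230 = 9P and P* = 470, Q* = 1286.
The ceiling of 319 is below the equilibrium price 470, so it binds.
At P = 319: Qd = 3636 - 5·319 = 2041 and Qs = 4·319 - 594 = 682.
Quantity traded falls to 682. At Q = 682 the demand price is (3636 - 682)/5 = 590.8 and the supply price is (594 + 682)/4 = 319.
Deadweight loss = ½ · (590.8 - 319) · (1286 - 682) = ½ · 271.8 · 604 = 82083.6.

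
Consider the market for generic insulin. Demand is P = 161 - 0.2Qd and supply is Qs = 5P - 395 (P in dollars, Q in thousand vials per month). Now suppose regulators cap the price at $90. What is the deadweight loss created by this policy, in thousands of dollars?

4500

Rearranging demand gives Qd = 805 - 5P. In a free market, 805 - 5P = 5P - 395 gives the equilibrium P* = 120, Q* = 205.
The ceiling of 90 is below the equilibrium price 120, so it binds.
At P = 90: Qd = 805 - 5·90 = 355 and Qs = 5·90 - 395 = 55.
Quantity traded falls to 55. At Q = 55 the demand price is (805 - 55)/5 = 150 and the supply price is (395 + 55)/5 = 90.
Deadweight loss = ½ · (150 - 90) · (205 - 55) = ½ · 60 · 150 = 4500.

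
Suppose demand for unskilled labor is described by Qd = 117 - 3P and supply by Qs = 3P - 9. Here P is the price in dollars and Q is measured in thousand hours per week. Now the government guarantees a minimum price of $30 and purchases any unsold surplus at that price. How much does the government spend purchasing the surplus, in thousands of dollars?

1620

Setting quantity demanded equal to quantity supplied, 117 - 3P = 3P - 9, gives P* = 21 and Q* = 54.
Because the floor (30) lies above the market-clearing price, it is binding.
At P = 30: Qd = 117 - 3·30 = 27 and Qs = 3·30 - 9 = 81.
Surplus = Qs - Qd = 54.
Government expenditure = surplus × support price = 54 × 30 = 1620.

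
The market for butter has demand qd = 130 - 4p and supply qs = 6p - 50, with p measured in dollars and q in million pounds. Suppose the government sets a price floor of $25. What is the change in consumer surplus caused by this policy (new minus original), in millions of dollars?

Equilibrium: 130 - 4p = 6p - 50, so 180 = 10p and p* = 18, q* = 58.
Because the floor (25) lies above the market-clearing price, it is binding.
At p = 25: qd = 130 - 4·25 = 30 and qs = 6·25 - 50 = 100.
Consumer surplus without the control is ½ · (32.5 - 18) · 58 = 420.5.
With the floor, consumers buy 30 units at 25, so CS = ½ · (32.5 - 25) · 30 = 112.5.
Change in consumer surplus = 112.5 - 420.5 = -308.

-308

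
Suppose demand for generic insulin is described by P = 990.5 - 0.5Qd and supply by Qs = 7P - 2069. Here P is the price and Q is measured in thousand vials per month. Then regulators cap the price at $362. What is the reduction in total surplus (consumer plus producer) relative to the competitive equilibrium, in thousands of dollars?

121968

Rearranging demand gives Qd = 1981 - 2P. In a free market, 1981 - 2P = 7P - 2069 gives the equilibrium P* = 450, Q* = 1081.
Because the ceiling (362) lies below the market-clearing price, it is binding.
At P = 362: Qd = 1981 - 2·362 = 1257 and Qs = 7·362 - 2069 = 465.
Quantity traded falls to 465. At Q = 465 the demand price is (1981 - 465)/2 = 758 and the supply price is (2069 + 465)/7 = 362.
Deadweight loss = ½ · (758 - 362) · (1081 - 465) = ½ · 396 · 616 = 121968.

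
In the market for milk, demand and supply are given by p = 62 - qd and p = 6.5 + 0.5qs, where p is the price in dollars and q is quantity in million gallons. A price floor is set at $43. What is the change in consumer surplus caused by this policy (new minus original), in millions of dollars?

-504

Rearranging demand gives qd = 62 - p; rearranging supply gives qs = 2p - 13. Equilibrium: 62 - p = 2p - 13, so 75 = 3p and p* = 25, q* = 37.
Because the floor (43) lies above the market-clearing price, it is binding.
At p = 43: qd = 62 - 43 = 19 and qs = 2·43 - 13 = 73.
Consumer surplus without the control is ½ · (62 - 25) · 37 = 684.5.
With the floor, consumers buy 19 units at 43, so CS = ½ · (62 - 43) · 19 = 180.5.
Change in consumer surplus = 180.5 - 684.5 = -504.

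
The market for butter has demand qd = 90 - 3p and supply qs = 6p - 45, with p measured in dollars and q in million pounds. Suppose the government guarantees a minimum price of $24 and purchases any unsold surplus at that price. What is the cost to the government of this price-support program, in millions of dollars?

1944

Equilibrium: 90 - 3p = 6p - 45, so 135 = 9p and p* = 15, q* = 45.
Since 24 > 15, the floor is binding.
At p = 24: qd = 90 - 3·24 = 18 and qs = 6·24 - 45 = 99.
Surplus = qs - qd = 81.
Government expenditure = surplus × support price = 81 × 24 = 1944.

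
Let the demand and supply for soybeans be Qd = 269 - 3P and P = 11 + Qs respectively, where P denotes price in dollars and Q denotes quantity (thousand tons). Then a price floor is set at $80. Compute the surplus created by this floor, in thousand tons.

Rearranging supply gives Qs = P - 11. Setting quantity demanded equal to quantity supplied, 269 - 3P = P - 11, gives P* = 70 and Q* = 59.
Since 80 > 70, the floor is binding.
At P = 80: Qd = 269 - 3·80 = 29 and Qs = 80 - 11 = 69.
Surplus = Qs - Qd = 69 - 29 = 40.

40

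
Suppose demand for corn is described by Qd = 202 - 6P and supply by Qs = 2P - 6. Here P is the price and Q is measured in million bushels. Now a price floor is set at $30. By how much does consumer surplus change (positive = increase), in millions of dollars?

-136

Setting quantity demanded equal to quantity supplied, 202 - 6P = 2P - 6, gives P* = 26 and Q* = 46.
Since 30 > 26, the floor is binding.
At P = 30: Qd = 202 - 6·30 = 22 and Qs = 2·30 - 6 = 54.
Consumer surplus without the control is ½ · (101/3 - 26) · 46 = 529/3.
With the floor, consumers buy 22 units at 30, so CS = ½ · (101/3 - 30) · 22 = 121/3.
Change in consumer surplus = 121/3 - 529/3 = -136.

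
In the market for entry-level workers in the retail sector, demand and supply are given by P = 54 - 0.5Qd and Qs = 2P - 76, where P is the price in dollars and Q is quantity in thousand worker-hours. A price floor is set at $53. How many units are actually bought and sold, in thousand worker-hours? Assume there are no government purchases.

Rearranging demand gives Qd = 108 - 2P. In a free market, 108 - 2P = 2P - 76 gives the equilibrium P* = 46, Q* = 16.
The floor of 53 is above the equilibrium price 46, so it binds.
At P = 53: Qd = 108 - 2·53 = 2 and Qs = 2·53 - 76 = 30.
The quantity actually transacted is the short side, demand: 2.

2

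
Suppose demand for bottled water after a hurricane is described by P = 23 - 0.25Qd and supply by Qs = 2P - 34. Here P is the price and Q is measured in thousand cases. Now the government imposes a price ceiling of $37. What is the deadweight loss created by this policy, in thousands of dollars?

Rearranging demand gives Qd = 92 - 4P. In a free market, 92 - 4P = 2P - 34 gives the equilibrium P* = 21, Q* = 8.
The ceiling of 37 is above the equilibrium price 21, so it is not binding; the market clears at P* = 21, Q* = 8.
Since the control does not bind, no trades are prevented and deadweight loss is zero.

0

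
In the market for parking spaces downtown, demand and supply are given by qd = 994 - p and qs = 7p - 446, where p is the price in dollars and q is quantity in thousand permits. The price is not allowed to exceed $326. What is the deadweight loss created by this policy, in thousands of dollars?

0

Equilibrium: 994 - p = 7p - 446, so 1440 = 8p and p* = 180, q* = 814.
Since 326 is above p* = 180, the ceiling does not bind and the free-market outcome prevails.
Since the control does not bind, no trades are prevented and deadweight loss is zero.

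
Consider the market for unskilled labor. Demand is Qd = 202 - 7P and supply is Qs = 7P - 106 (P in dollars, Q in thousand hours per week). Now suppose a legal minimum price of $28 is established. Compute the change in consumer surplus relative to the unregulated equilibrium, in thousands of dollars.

In a free market, 202 - 7P = 7P - 106 gives the equilibrium P* = 22, Q* = 48.
Because the floor (28) lies above the market-clearing price, it is binding.
At P = 28: Qd = 202 - 7·28 = 6 and Qs = 7·28 - 106 = 90.
Consumer surplus without the control is ½ · (202/7 - 22) · 48 = 1152/7.
With the floor, consumers buy 6 units at 28, so CS = ½ · (202/7 - 28) · 6 = 18/7.
Change in consumer surplus = 18/7 - 1152/7 = -162.

-162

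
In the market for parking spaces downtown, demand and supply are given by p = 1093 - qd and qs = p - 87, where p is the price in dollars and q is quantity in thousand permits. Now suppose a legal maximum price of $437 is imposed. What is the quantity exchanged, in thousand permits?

350

Rearranging demand gives qd = 1093 - p. Setting quantity demanded equal to quantity supplied, 1093 - p = p - 87, gives p* = 590 and q* = 503.
Because the ceiling (437) lies below the market-clearing price, it is binding.
At p = 437: qd = 1093 - 437 = 656 and qs = 437 - 87 = 350.
The quantity actually transacted is the short side, supply: 350.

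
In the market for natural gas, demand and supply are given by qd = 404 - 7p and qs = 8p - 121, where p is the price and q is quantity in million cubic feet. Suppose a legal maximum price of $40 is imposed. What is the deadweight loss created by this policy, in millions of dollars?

0

In a free market, 404 - 7p = 8p - 121 gives the equilibrium p* = 35, q* = 159.
Since 40 is above p* = 35, the ceiling does not bind and the free-market outcome prevails.
Since the control does not bind, no trades are prevented and deadweight loss is zero.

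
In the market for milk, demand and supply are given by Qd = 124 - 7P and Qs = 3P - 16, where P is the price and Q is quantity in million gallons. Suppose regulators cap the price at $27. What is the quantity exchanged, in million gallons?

In a free market, 124 - 7P = 3P - 16 gives the equilibrium P* = 14, Q* = 26.
Since 27 is above P* = 14, the ceiling does not bind and the free-market outcome prevails.

26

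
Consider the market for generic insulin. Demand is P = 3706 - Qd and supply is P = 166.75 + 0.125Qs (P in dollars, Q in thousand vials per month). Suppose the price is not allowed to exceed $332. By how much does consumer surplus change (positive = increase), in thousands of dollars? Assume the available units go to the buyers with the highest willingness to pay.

Rearranging demand gives Qd = 3706 - P; rearranging supply gives Qs = 8P - 1334. In a free market, 3706 - P = 8P - 1334 gives the equilibrium P* = 560, Q* = 3146.
Because the ceiling (332) lies below the market-clearing price, it is binding.
At P = 332: Qd = 3706 - 332 = 3374 and Qs = 8·332 - 1334 = 1322.
Consumer surplus without the control is ½ · (3706 - 560) · 3146 = 4948658.
With the ceiling, 1322 units are sold at 332 (assume they go to the highest-value buyers). The demand price at Q = 1322 is 2384, so CS = ½ · [(3706 - 332) + (2384 - 332)] · 1322 = 3586586.
Change in consumer surplus = 3586586 - 4948658 = -1362072.

-1362072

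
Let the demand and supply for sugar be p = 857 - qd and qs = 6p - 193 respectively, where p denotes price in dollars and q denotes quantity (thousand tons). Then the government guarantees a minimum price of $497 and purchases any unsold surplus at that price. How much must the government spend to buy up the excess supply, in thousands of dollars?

Rearranging demand gives qd = 857 - p. Equilibrium: 857 - p = 6p - 193, so 1050 = 7p and p* = 150, q* = 707.
Because the floor (497) lies above the market-clearing price, it is binding.
At p = 497: qd = 857 - 497 = 360 and qs = 6·497 - 193 = 2789.
Surplus = qs - qd = 2429.
Government expenditure = surplus × support price = 2429 × 497 = 1207213.

1207213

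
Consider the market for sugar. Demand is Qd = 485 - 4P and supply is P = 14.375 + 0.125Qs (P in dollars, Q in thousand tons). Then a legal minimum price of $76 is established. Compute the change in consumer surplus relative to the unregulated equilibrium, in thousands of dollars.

Rearranging supply gives Qs = 8P - 115. Equilibrium: 485 - 4P = 8P - 115, so 600 = 12P and P* = 50, Q* = 285.
The floor of 76 is above the equilibrium price 50, so it binds.
At P = 76: Qd = 485 - 4·76 = 181 and Qs = 8·76 - 115 = 493.
Consumer surplus without the control is ½ · (121.25 - 50) · 285 = 10153.125.
With the floor, consumers buy 181 units at 76, so CS = ½ · (121.25 - 76) · 181 = 4095.125.
Change in consumer surplus = 4095.125 - 10153.125 = -6058.

-6058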